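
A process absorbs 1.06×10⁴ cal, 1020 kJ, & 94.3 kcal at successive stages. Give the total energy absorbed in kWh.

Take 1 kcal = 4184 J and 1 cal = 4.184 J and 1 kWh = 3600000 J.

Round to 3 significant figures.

0.405 kWh

1.06×10⁴ cal × 4.184 = 44350.4 J
1020 kJ × 1000 = 1.02×10⁶ J
94.3 kcal × 4184 = 394551 J
Sum: 44350.4 + 1.02×10⁶ + 394551 = 1.4589×10⁶ J
In kWh: 1.4589×10⁶ / 3600000 = 0.40525 kWh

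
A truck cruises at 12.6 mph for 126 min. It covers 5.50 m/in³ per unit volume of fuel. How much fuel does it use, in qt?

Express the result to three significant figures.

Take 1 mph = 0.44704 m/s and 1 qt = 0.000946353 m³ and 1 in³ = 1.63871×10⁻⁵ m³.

134 qt

12.6 mph → 5.6327 m/s
126 min → 7560 s
d = v × t = 5.6327 × 7560 = 42583.2 m
5.50 m/in³ → 335630 m/m³
V = d / (distance per unit fuel) = 42583.2 / 335630 = 0.126875 m³
In qt: 0.126875 / 0.000946353 = 134.067 qt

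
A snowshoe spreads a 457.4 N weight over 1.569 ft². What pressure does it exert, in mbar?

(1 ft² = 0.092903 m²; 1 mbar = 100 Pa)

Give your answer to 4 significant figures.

1.569 ft² × 0.092903 = 0.145765 m²
P = F / A = 457.4 N / 0.145765 m² = 3137.93 Pa
3137.93 Pa ÷ (100 Pa/mbar) = 31.3793 mbar

31.38 mbar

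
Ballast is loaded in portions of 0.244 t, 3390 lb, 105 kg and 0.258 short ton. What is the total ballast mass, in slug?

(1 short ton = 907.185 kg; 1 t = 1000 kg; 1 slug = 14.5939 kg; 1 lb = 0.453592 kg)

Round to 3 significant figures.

145 slug

0.244 t × 1000 → 244 kg
3390 lb × 0.453592 → 1537.68 kg
105 kg (already kg)
0.258 short ton × 907.185 → 234.054 kg
Total: 244 + 1537.68 + 105 + 234.054 = 2120.73 kg
In slug: 2120.73 / 14.5939 = 145.316 slug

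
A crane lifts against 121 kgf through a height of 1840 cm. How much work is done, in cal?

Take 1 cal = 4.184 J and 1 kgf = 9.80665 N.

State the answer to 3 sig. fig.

121 kgf × 9.80665 → 1186.6 N
1840 cm × 0.01 → 18.4 m
W = F × d = 1186.6 N × 18.4 m = 21833.4 J
21833.4 J ÷ (4.184 J/cal) = 5218.31 cal

5220 cal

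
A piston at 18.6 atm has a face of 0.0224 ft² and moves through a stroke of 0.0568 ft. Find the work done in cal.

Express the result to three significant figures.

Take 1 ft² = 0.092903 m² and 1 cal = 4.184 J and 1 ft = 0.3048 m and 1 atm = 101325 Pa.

18.6 atm → 1.88465×10⁶ Pa
0.0224 ft² → 0.00208103 m²
F = P × A = 1.88465×10⁶ × 0.00208103 = 3922.01 N
0.0568 ft → 0.0173126 m
W = F × d = 3922.01 × 0.0173126 = 67.9002 J
In cal: 67.9002 / 4.184 = 16.2285 cal

16.2 cal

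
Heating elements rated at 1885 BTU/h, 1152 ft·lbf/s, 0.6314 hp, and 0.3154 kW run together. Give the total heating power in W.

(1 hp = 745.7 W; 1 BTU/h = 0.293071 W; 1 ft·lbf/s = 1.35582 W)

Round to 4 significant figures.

2901 W

1885 BTU/h × 0.293071 = 552.439 W
1152 ft·lbf/s × 1.35582 = 1561.9 W
0.6314 hp × 745.7 = 470.835 W
0.3154 kW × 1000 = 315.4 W
Total: 552.439 + 1561.9 + 470.835 + 315.4 = 2900.57 W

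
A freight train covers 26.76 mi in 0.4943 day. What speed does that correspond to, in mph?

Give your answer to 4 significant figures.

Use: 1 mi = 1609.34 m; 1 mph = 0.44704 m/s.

2.256 mph

26.76 mi × 1609.34 → 43065.9 m
0.4943 day × 86400 → 42707.5 s
v = d / t = 43065.9 m / 42707.5 s = 1.00839 m/s
1.00839 m/s ÷ (0.44704 m/s/mph) = 2.2557 mph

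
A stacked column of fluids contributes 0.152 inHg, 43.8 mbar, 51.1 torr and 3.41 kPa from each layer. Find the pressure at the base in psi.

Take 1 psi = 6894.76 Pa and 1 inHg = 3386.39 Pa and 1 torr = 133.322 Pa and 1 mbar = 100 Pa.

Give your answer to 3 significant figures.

0.152 inHg × 3386.39 → 514.731 Pa
43.8 mbar × 100 → 4380 Pa
51.1 torr × 133.322 → 6812.75 Pa
3.41 kPa × 1000 → 3410 Pa
Combined: 514.731 + 4380 + 6812.75 + 3410 = 15117.5 Pa
In psi: 15117.5 / 6894.76 = 2.19261 psi

2.19 psi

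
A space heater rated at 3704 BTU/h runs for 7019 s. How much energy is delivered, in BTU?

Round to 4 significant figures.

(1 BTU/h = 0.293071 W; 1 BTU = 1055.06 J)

7222 BTU

3704 BTU/h × 0.293071 → 1085.53 W
E = P × t = 1085.53 W × 7019 s = 7.61934×10⁶ J
7.61934×10⁶ J ÷ (1055.06 J/BTU) = 7221.71 BTU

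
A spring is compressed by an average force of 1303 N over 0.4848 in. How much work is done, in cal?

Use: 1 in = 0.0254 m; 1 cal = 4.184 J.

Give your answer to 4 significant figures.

3.835 cal

0.4848 in × 0.0254 → 0.0123139 m
W = F × d = 1303 N × 0.0123139 m = 16.045 J
16.045 J ÷ (4.184 J/cal) = 3.83485 cal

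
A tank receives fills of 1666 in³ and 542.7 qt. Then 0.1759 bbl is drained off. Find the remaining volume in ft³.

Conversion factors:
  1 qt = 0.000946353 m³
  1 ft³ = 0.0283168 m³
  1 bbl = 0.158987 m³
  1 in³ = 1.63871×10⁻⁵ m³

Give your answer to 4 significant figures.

18.11 ft³

1666 in³ × 1.63871×10⁻⁵ → 0.0273009 m³
542.7 qt × 0.000946353 → 0.513586 m³
0.1759 bbl × 0.158987 → 0.0279658 m³
Result: 0.0273009 + 0.513586 − 0.0279658 = 0.512921 m³
In ft³: 0.512921 / 0.0283168 = 18.1137 ft³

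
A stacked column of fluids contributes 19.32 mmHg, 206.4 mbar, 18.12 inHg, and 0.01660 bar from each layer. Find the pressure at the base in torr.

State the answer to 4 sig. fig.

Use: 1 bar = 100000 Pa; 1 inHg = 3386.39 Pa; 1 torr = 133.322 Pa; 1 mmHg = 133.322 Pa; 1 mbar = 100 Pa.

646.8 torr

19.32 mmHg × 133.322 = 2575.78 Pa
206.4 mbar × 100 = 20640 Pa
18.12 inHg × 3386.39 = 61361.4 Pa
0.01660 bar × 100000 = 1660 Pa
Total: 2575.78 + 20640 + 61361.4 + 1660 = 86237.2 Pa
In torr: 86237.2 / 133.322 = 646.834 torr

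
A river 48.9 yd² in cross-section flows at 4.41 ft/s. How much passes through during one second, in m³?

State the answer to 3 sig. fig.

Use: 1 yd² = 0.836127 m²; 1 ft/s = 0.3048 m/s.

55.0 m³

4.41 ft/s × 0.3048 = 1.34417 m/s
48.9 yd² × 0.836127 = 40.8866 m²
V = v × A × t = 1.34417 m/s × 40.8866 m² × 1 s = 54.9585 m³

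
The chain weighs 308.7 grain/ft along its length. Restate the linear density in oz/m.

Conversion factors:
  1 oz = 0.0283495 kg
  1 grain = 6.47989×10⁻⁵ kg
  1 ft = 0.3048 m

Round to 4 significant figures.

2.315 oz/m

308.7 grain/ft × 6.47989×10⁻⁵ kg/grain ÷ 0.3048 m/ft = 0.065628 kg/m
0.065628 kg/m ÷ 0.0283495 kg/oz = 2.31496 oz/m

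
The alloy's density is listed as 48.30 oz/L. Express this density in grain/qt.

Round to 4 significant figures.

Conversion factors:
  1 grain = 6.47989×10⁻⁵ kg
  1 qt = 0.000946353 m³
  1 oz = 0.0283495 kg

48.30 oz/L × 0.0283495 kg/oz ÷ 0.001 m³/L = 1369.28 kg/m³
1369.28 kg/m³ ÷ 6.47989×10⁻⁵ kg/grain × 0.000946353 m³/qt = 19997.6 grain/qt

2.000×10⁴ grain/qt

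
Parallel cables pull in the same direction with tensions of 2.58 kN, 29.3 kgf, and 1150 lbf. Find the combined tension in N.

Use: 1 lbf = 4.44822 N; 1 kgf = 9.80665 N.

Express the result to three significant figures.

2.58 kN × 1000 = 2580 N
29.3 kgf × 9.80665 = 287.335 N
1150 lbf × 4.44822 = 5115.45 N
Sum: 2580 + 287.335 + 5115.45 = 7982.78 N

7980 N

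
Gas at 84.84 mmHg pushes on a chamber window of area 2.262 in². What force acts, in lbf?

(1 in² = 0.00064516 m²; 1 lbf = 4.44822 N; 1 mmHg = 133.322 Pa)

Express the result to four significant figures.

3.711 lbf

84.84 mmHg × 133.322 = 11311 Pa
2.262 in² × 0.00064516 = 0.00145935 m²
F = P × A = 11311 Pa × 0.00145935 m² = 16.5067 N
16.5067 N ÷ (4.44822 N/lbf) = 3.71086 lbf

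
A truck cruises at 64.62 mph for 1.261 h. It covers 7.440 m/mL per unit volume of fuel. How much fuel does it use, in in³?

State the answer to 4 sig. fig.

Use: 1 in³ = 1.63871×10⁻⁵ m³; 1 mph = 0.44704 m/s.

64.62 mph → 28.8877 m/s
1.261 h → 4539.6 s
d = v × t = 28.8877 × 4539.6 = 131139 m
7.440 m/mL → 7.44×10⁶ m/m³
V = d / (distance per unit fuel) = 131139 / 7.44×10⁶ = 0.0176262 m³
In in³: 0.0176262 / 1.63871×10⁻⁵ = 1075.61 in³

1076 in³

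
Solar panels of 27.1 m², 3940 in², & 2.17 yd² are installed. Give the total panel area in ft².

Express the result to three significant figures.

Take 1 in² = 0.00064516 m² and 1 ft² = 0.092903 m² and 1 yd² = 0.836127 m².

27.1 m² (already m²)
3940 in² × 0.00064516 = 2.54193 m²
2.17 yd² × 0.836127 = 1.8144 m²
Combined: 27.1 + 2.54193 + 1.8144 = 31.4563 m²
In ft²: 31.4563 / 0.092903 = 338.593 ft²

339 ft²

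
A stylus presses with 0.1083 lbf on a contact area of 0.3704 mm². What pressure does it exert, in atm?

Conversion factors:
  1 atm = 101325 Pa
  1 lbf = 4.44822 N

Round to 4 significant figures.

0.1083 lbf × 4.44822 → 0.481742 N
0.3704 mm² × 10⁻⁶ → 3.704×10⁻⁷ m²
P = F / A = 0.481742 N / 3.704×10⁻⁷ m² = 1.3006×10⁶ Pa
1.3006×10⁶ Pa ÷ (101325 Pa/atm) = 12.8359 atm

12.84 atm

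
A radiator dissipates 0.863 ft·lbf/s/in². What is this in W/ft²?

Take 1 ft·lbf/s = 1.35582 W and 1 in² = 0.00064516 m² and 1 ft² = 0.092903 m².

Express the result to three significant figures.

0.863 ft·lbf/s/in² × 1.35582 W/ft·lbf/s ÷ 0.00064516 m²/in² = 1813.62 W/m²
1813.62 W/m² × 0.092903 m²/ft² = 168.491 W/ft²

168 W/ft²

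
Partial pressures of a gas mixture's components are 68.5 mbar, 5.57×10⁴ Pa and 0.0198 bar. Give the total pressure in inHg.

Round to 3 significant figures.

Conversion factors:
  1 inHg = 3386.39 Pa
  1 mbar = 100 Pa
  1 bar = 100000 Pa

68.5 mbar × 100 = 6850 Pa
5.57×10⁴ Pa (already Pa)
0.0198 bar × 100000 = 1980 Pa
Combined: 6850 + 55700 + 1980 = 64530 Pa
In inHg: 64530 / 3386.39 = 19.0557 inHg

19.1 inHg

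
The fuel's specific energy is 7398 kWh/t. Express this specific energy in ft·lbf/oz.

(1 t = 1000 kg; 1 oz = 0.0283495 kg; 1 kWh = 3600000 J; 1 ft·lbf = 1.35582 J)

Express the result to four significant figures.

7398 kWh/t × 3600000 J/kWh ÷ 1000 kg/t = 2.66328×10⁷ J/kg
2.66328×10⁷ J/kg ÷ 1.35582 J/ft·lbf × 0.0283495 kg/oz = 556878 ft·lbf/oz

5.569×10⁵ ft·lbf/oz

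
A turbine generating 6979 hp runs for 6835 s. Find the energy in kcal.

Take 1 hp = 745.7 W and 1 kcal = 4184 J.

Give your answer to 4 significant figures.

6979 hp × 745.7 = 5.20424×10⁶ W
E = P × t = 5.20424×10⁶ W × 6835 s = 3.5571×10¹⁰ J
3.5571×10¹⁰ J ÷ (4184 J/kcal) = 8.50167×10⁶ kcal

8.502×10⁶ kcal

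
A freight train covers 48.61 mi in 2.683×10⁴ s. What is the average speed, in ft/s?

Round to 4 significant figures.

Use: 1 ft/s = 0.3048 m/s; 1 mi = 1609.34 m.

48.61 mi × 1609.34 = 78230 m
v = d / t = 78230 m / 26830 s = 2.91577 m/s
2.91577 m/s ÷ (0.3048 m/s/ft/s) = 9.56617 ft/s

9.566 ft/s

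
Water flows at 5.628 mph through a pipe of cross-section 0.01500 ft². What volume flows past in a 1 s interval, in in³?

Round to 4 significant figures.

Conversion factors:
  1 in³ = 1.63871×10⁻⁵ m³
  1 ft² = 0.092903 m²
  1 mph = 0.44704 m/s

5.628 mph × 0.44704 → 2.51594 m/s
0.01500 ft² × 0.092903 → 0.00139354 m²
V = v × A × t = 2.51594 m/s × 0.00139354 m² × 1 s = 0.00350606 m³
0.00350606 m³ ÷ (1.63871×10⁻⁵ m³/in³) = 213.952 in³

214.0 in³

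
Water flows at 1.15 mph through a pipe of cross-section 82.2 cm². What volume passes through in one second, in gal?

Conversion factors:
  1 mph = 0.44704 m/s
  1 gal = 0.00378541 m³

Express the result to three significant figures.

1.12 gal

1.15 mph × 0.44704 → 0.514096 m/s
82.2 cm² × 0.0001 → 0.00822 m²
V = v × A × t = 0.514096 m/s × 0.00822 m² × 1 s = 0.00422587 m³
0.00422587 m³ ÷ (0.00378541 m³/gal) = 1.11636 gal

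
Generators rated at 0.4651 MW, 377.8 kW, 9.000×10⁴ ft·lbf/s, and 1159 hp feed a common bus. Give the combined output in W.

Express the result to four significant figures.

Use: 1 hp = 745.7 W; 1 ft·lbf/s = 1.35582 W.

1.829×10⁶ W

0.4651 MW × 1000000 → 465100 W
377.8 kW × 1000 → 377800 W
9.000×10⁴ ft·lbf/s × 1.35582 → 122024 W
1159 hp × 745.7 → 864266 W
Combined: 465100 + 377800 + 122024 + 864266 = 1.82919×10⁶ W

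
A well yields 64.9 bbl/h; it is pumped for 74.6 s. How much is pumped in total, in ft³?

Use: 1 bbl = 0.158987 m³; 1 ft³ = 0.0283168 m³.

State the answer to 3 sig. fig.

64.9 bbl/h → 0.00286618 m³/s
V = Q × t = 0.00286618 × 74.6 = 0.213817 m³
In ft³: 0.213817 / 0.0283168 = 7.55089 ft³

7.55 ft³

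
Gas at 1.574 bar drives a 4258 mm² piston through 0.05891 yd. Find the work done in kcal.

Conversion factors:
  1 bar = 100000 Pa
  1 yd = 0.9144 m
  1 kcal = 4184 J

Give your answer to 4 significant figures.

1.574 bar → 157400 Pa
4258 mm² → 0.004258 m²
F = P × A = 157400 × 0.004258 = 670.209 N
0.05891 yd → 0.0538673 m
W = F × d = 670.209 × 0.0538673 = 36.1023 J
In kcal: 36.1023 / 4184 = 0.00862866 kcal

0.008629 kcal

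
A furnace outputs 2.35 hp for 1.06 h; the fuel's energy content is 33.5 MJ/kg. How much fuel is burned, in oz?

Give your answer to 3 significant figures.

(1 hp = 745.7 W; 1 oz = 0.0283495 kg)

2.35 hp → 1752.4 W
1.06 h → 3816 s
E = P × t = 1752.4 × 3816 = 6.68716×10⁶ J
33.5 MJ/kg → 3.35×10⁷ J/kg
m = E / e_s = 6.68716×10⁶ / 3.35×10⁷ = 0.199617 kg
In oz: 0.199617 / 0.0283495 = 7.04129 oz

7.04 oz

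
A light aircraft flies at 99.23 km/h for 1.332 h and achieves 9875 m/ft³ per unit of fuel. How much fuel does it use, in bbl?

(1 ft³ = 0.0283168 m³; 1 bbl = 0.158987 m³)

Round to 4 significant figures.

99.23 km/h → 27.5639 m/s
1.332 h → 4795.2 s
d = v × t = 27.5639 × 4795.2 = 132174 m
9875 m/ft³ → 348733 m/m³
V = d / (distance per unit fuel) = 132174 / 348733 = 0.379012 m³
In bbl: 0.379012 / 0.158987 = 2.38392 bbl

2.384 bbl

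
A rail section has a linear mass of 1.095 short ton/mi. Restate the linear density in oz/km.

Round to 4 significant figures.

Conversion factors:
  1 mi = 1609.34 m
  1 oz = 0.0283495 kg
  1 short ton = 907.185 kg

1.095 short ton/mi × 907.185 kg/short ton ÷ 1609.34 m/mi = 0.617252 kg/m
0.617252 kg/m ÷ 0.0283495 kg/oz × 1000 m/km = 21772.9 oz/km

2.177×10⁴ oz/km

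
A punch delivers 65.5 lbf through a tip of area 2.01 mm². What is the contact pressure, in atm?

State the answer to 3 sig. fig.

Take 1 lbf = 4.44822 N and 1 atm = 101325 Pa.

65.5 lbf × 4.44822 = 291.358 N
2.01 mm² × 10⁻⁶ = 2.01×10⁻⁶ m²
P = F / A = 291.358 N / 2.01×10⁻⁶ m² = 1.44954×10⁸ Pa
1.44954×10⁸ Pa ÷ (101325 Pa/atm) = 1430.58 atm

1430 atm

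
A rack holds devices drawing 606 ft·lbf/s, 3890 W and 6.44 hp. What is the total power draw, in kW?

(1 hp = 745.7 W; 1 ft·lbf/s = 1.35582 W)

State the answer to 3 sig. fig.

9.51 kW

606 ft·lbf/s × 1.35582 = 821.627 W
3890 W (already W)
6.44 hp × 745.7 = 4802.31 W
Combined: 821.627 + 3890 + 4802.31 = 9513.94 W
In kW: 9513.94 / 1000 = 9.51394 kW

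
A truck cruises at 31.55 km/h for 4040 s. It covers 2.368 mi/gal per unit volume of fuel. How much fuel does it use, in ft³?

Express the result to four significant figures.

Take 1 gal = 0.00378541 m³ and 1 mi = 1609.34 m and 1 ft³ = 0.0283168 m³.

1.242 ft³

31.55 km/h → 8.76389 m/s
d = v × t = 8.76389 × 4040 = 35406.1 m
2.368 mi/gal → 1.00674×10⁶ m/m³
V = d / (distance per unit fuel) = 35406.1 / 1.00674×10⁶ = 0.0351691 m³
In ft³: 0.0351691 / 0.0283168 = 1.24199 ft³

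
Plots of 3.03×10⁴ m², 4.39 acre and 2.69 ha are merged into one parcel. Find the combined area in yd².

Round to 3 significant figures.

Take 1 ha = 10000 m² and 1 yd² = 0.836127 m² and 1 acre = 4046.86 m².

3.03×10⁴ m² (already m²)
4.39 acre × 4046.86 → 17765.7 m²
2.69 ha × 10000 → 26900 m²
Sum: 30300 + 17765.7 + 26900 = 74965.7 m²
In yd²: 74965.7 / 0.836127 = 89658.3 yd²

8.97×10⁴ yd²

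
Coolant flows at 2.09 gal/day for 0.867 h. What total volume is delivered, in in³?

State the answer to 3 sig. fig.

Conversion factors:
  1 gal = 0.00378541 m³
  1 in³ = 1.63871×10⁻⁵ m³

17.4 in³

2.09 gal/day → 9.15684×10⁻⁸ m³/s
0.867 h → 3121.2 s
V = Q × t = 9.15684×10⁻⁸ × 3121.2 = 2.85803×10⁻⁴ m³
In in³: 2.85803×10⁻⁴ / 1.63871×10⁻⁵ = 17.4407 in³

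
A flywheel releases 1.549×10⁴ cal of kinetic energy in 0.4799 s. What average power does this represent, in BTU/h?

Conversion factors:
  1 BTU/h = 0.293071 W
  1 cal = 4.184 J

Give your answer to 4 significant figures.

1.549×10⁴ cal × 4.184 → 64810.2 J
P = E / t = 64810.2 J / 0.4799 s = 135049 W
135049 W ÷ (0.293071 W/BTU/h) = 460806 BTU/h

4.608×10⁵ BTU/h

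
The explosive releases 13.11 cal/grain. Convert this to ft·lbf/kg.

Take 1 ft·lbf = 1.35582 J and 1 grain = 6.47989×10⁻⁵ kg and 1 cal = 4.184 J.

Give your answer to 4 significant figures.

6.243×10⁵ ft·lbf/kg

13.11 cal/grain × 4.184 J/cal ÷ 6.47989×10⁻⁵ kg/grain = 846500 J/kg
846500 J/kg ÷ 1.35582 J/ft·lbf = 624345 ft·lbf/kg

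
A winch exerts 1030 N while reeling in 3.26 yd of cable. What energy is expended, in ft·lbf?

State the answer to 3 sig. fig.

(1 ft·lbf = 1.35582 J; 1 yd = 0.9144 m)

2260 ft·lbf

3.26 yd × 0.9144 = 2.98094 m
W = F × d = 1030 N × 2.98094 m = 3070.37 J
3070.37 J ÷ (1.35582 J/ft·lbf) = 2264.59 ft·lbf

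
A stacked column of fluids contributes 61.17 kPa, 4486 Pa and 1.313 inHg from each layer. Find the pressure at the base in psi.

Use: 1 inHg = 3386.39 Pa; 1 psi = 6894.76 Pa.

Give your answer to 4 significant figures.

10.17 psi

61.17 kPa × 1000 = 61170 Pa
4486 Pa (already Pa)
1.313 inHg × 3386.39 = 4446.33 Pa
Sum: 61170 + 4486 + 4446.33 = 70102.3 Pa
In psi: 70102.3 / 6894.76 = 10.1675 psi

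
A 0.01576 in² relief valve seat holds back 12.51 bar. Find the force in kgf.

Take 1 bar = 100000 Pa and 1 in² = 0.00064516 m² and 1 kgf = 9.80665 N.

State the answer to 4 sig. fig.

1.297 kgf

12.51 bar × 100000 = 1.251×10⁶ Pa
0.01576 in² × 0.00064516 = 1.01677×10⁻⁵ m²
F = P × A = 1.251×10⁶ Pa × 1.01677×10⁻⁵ m² = 12.7198 N
12.7198 N ÷ (9.80665 N/kgf) = 1.29706 kgf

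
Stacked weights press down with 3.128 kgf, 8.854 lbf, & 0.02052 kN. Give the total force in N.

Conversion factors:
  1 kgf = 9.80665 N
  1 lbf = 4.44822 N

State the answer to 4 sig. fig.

3.128 kgf × 9.80665 = 30.6752 N
8.854 lbf × 4.44822 = 39.3845 N
0.02052 kN × 1000 = 20.52 N
Total: 30.6752 + 39.3845 + 20.52 = 90.5797 N

90.58 N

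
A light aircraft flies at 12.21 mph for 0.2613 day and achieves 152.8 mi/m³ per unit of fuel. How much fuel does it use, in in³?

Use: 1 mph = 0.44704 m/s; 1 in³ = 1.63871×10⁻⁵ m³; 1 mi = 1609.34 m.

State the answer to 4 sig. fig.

12.21 mph → 5.45836 m/s
0.2613 day → 22576.3 s
d = v × t = 5.45836 × 22576.3 = 123230 m
152.8 mi/m³ → 245907 m/m³
V = d / (distance per unit fuel) = 123230 / 245907 = 0.501124 m³
In in³: 0.501124 / 1.63871×10⁻⁵ = 30580.4 in³

3.058×10⁴ in³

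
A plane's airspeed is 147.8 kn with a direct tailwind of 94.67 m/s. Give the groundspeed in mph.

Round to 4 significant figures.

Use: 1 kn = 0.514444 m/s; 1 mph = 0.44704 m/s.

381.9 mph

147.8 kn × 0.514444 → 76.0348 m/s
94.67 m/s (already m/s)
Total: 76.0348 + 94.67 = 170.705 m/s
In mph: 170.705 / 0.44704 = 381.856 mph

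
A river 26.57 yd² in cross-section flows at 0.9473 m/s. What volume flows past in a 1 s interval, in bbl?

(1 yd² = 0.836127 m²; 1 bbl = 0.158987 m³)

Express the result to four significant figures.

132.4 bbl

26.57 yd² × 0.836127 → 22.2159 m²
V = v × A × t = 0.9473 m/s × 22.2159 m² × 1 s = 21.0451 m³
21.0451 m³ ÷ (0.158987 m³/bbl) = 132.37 bbl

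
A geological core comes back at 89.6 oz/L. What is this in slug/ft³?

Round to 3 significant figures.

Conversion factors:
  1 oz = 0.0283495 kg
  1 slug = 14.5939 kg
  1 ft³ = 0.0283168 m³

4.93 slug/ft³

89.6 oz/L × 0.0283495 kg/oz ÷ 0.001 m³/L = 2540.12 kg/m³
2540.12 kg/m³ ÷ 14.5939 kg/slug × 0.0283168 m³/ft³ = 4.92864 slug/ft³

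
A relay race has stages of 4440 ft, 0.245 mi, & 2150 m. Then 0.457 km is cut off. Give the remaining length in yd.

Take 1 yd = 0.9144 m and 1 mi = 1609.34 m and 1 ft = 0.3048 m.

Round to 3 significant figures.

3760 yd

4440 ft × 0.3048 → 1353.31 m
0.245 mi × 1609.34 → 394.288 m
2150 m (already m)
0.457 km × 1000 → 457 m
Net: 1353.31 + 394.288 + 2150 − 457 = 3440.6 m
In yd: 3440.6 / 0.9144 = 3762.69 yd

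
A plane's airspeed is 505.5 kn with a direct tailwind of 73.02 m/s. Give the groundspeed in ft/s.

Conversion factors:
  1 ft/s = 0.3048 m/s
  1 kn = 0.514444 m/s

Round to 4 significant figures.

1093 ft/s

505.5 kn × 0.514444 → 260.051 m/s
73.02 m/s (already m/s)
Total: 260.051 + 73.02 = 333.071 m/s
In ft/s: 333.071 / 0.3048 = 1092.75 ft/s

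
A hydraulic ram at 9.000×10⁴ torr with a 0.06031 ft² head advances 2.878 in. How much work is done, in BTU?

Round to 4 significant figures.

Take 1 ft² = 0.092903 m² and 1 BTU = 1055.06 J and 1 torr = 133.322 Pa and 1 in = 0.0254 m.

9.000×10⁴ torr → 1.1999×10⁷ Pa
0.06031 ft² → 0.00560298 m²
F = P × A = 1.1999×10⁷ × 0.00560298 = 67230.2 N
2.878 in → 0.0731012 m
W = F × d = 67230.2 × 0.0731012 = 4914.61 J
In BTU: 4914.61 / 1055.06 = 4.65813 BTU

4.658 BTU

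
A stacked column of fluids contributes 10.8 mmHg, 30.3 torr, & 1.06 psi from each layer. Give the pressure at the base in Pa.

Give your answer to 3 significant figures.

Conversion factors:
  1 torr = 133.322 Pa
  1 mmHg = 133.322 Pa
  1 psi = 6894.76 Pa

1.28×10⁴ Pa

10.8 mmHg × 133.322 = 1439.88 Pa
30.3 torr × 133.322 = 4039.66 Pa
1.06 psi × 6894.76 = 7308.45 Pa
Combined: 1439.88 + 4039.66 + 7308.45 = 12788 Pa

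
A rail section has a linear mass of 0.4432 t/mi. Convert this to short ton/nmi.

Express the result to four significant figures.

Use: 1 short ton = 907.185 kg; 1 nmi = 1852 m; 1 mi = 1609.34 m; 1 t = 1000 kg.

0.5622 short ton/nmi

0.4432 t/mi × 1000 kg/t ÷ 1609.34 m/mi = 0.275392 kg/m
0.275392 kg/m ÷ 907.185 kg/short ton × 1852 m/nmi = 0.562207 short ton/nmi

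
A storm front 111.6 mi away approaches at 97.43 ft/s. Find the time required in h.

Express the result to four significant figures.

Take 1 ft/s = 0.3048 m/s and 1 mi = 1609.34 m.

111.6 mi × 1609.34 → 179602 m
97.43 ft/s × 0.3048 → 29.6967 m/s
t = d / v = 179602 m / 29.6967 m/s = 6047.88 s
6047.88 s ÷ (3600 s/h) = 1.67997 h

1.680 h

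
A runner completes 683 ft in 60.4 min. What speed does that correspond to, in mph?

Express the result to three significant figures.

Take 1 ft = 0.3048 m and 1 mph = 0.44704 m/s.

0.128 mph

683 ft × 0.3048 = 208.178 m
60.4 min × 60 = 3624 s
v = d / t = 208.178 m / 3624 s = 0.0574443 m/s
0.0574443 m/s ÷ (0.44704 m/s/mph) = 0.128499 mph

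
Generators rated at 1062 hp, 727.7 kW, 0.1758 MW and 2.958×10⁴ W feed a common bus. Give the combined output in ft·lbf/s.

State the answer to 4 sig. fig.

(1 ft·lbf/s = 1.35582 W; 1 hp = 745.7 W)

1.272×10⁶ ft·lbf/s

1062 hp × 745.7 → 791933 W
727.7 kW × 1000 → 727700 W
0.1758 MW × 1000000 → 175800 W
2.958×10⁴ W (already W)
Combined: 791933 + 727700 + 175800 + 29580 = 1.72501×10⁶ W
In ft·lbf/s: 1.72501×10⁶ / 1.35582 = 1.2723×10⁶ ft·lbf/s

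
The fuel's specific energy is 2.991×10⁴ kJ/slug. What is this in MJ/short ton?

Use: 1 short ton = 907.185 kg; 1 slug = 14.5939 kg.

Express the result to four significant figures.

2.991×10⁴ kJ/slug × 1000 J/kJ ÷ 14.5939 kg/slug = 2.04949×10⁶ J/kg
2.04949×10⁶ J/kg ÷ 1000000 J/MJ × 907.185 kg/short ton = 1859.27 MJ/short ton

1859 MJ/short ton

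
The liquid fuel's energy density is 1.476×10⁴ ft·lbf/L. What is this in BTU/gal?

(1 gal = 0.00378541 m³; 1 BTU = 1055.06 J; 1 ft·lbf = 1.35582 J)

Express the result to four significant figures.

1.476×10⁴ ft·lbf/L × 1.35582 J/ft·lbf ÷ 0.001 m³/L = 2.00119×10⁷ J/m³
2.00119×10⁷ J/m³ ÷ 1055.06 J/BTU × 0.00378541 m³/gal = 71.7999 BTU/gal

71.80 BTU/gal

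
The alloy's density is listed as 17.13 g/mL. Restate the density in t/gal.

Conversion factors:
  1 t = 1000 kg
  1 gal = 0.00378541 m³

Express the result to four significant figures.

0.06484 t/gal

17.13 g/mL × 0.001 kg/g ÷ 10⁻⁶ m³/mL = 17130 kg/m³
17130 kg/m³ ÷ 1000 kg/t × 0.00378541 m³/gal = 0.0648441 t/gal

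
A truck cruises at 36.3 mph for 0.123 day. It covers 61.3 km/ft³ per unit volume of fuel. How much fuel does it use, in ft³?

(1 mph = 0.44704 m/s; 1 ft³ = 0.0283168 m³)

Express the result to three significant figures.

36.3 mph → 16.2276 m/s
0.123 day → 10627.2 s
d = v × t = 16.2276 × 10627.2 = 172454 m
61.3 km/ft³ → 2.16479×10⁶ m/m³
V = d / (distance per unit fuel) = 172454 / 2.16479×10⁶ = 0.0796632 m³
In ft³: 0.0796632 / 0.0283168 = 2.81328 ft³

2.81 ft³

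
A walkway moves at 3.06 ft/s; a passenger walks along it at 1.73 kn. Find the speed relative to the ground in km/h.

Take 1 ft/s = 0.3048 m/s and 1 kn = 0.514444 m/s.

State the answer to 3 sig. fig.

6.56 km/h

3.06 ft/s × 0.3048 → 0.932688 m/s
1.73 kn × 0.514444 → 0.889988 m/s
Total: 0.932688 + 0.889988 = 1.82268 m/s
In km/h: 1.82268 / (1/3.6) = 6.56165 km/h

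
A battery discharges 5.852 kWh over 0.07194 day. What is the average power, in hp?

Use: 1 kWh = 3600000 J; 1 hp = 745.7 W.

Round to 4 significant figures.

4.545 hp

5.852 kWh × 3600000 = 2.10672×10⁷ J
0.07194 day × 86400 = 6215.62 s
P = E / t = 2.10672×10⁷ J / 6215.62 s = 3389.4 W
3389.4 W ÷ (745.7 W/hp) = 4.54526 hp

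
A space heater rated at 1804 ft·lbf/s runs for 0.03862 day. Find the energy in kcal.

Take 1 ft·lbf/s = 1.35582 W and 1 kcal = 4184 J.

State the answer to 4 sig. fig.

1951 kcal

1804 ft·lbf/s × 1.35582 = 2445.9 W
0.03862 day × 86400 = 3336.77 s
E = P × t = 2445.9 W × 3336.77 s = 8.16141×10⁶ J
8.16141×10⁶ J ÷ (4184 J/kcal) = 1950.62 kcal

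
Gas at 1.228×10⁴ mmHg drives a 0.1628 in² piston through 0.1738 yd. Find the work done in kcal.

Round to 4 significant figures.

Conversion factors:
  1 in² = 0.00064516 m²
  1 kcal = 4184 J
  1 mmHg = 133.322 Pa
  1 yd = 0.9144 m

0.006532 kcal

1.228×10⁴ mmHg → 1.63719×10⁶ Pa
0.1628 in² → 1.05032×10⁻⁴ m²
F = P × A = 1.63719×10⁶ × 1.05032×10⁻⁴ = 171.957 N
0.1738 yd → 0.158923 m
W = F × d = 171.957 × 0.158923 = 27.3279 J
In kcal: 27.3279 / 4184 = 0.00653152 kcal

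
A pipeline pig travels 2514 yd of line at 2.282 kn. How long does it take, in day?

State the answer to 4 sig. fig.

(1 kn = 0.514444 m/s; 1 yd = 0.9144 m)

2514 yd × 0.9144 → 2298.8 m
2.282 kn × 0.514444 → 1.17396 m/s
t = d / v = 2298.8 m / 1.17396 m/s = 1958.16 s
1958.16 s ÷ (86400 s/day) = 0.0226639 day

0.02266 day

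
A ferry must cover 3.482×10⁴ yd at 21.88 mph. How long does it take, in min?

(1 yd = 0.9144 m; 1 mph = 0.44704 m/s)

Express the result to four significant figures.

54.25 min

3.482×10⁴ yd × 0.9144 = 31839.4 m
21.88 mph × 0.44704 = 9.78124 m/s
t = d / v = 31839.4 m / 9.78124 m/s = 3255.15 s
3255.15 s ÷ (60 s/min) = 54.2525 min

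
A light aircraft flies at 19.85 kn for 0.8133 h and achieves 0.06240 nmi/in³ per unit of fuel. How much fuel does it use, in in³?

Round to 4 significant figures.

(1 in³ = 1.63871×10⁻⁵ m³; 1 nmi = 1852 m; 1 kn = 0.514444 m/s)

258.7 in³

19.85 kn → 10.2117 m/s
0.8133 h → 2927.88 s
d = v × t = 10.2117 × 2927.88 = 29898.6 m
0.06240 nmi/in³ → 7.05218×10⁶ m/m³
V = d / (distance per unit fuel) = 29898.6 / 7.05218×10⁶ = 0.00423963 m³
In in³: 0.00423963 / 1.63871×10⁻⁵ = 258.718 in³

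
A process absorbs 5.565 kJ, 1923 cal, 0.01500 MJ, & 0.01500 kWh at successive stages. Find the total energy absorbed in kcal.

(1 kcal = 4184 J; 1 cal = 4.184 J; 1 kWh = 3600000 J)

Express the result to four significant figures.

19.74 kcal

5.565 kJ × 1000 = 5565 J
1923 cal × 4.184 = 8045.83 J
0.01500 MJ × 1000000 = 15000 J
0.01500 kWh × 3600000 = 54000 J
Combined: 5565 + 8045.83 + 15000 + 54000 = 82610.8 J
In kcal: 82610.8 / 4184 = 19.7445 kcal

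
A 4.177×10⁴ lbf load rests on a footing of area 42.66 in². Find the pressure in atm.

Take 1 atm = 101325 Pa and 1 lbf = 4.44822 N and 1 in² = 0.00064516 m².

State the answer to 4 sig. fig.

4.177×10⁴ lbf × 4.44822 → 185802 N
42.66 in² × 0.00064516 → 0.0275225 m²
P = F / A = 185802 N / 0.0275225 m² = 6.75091×10⁶ Pa
6.75091×10⁶ Pa ÷ (101325 Pa/atm) = 66.6263 atm

66.63 atm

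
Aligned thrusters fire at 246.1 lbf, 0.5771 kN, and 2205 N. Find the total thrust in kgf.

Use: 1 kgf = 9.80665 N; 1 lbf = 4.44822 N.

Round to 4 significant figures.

246.1 lbf × 4.44822 → 1094.71 N
0.5771 kN × 1000 → 577.1 N
2205 N (already N)
Total: 1094.71 + 577.1 + 2205 = 3876.81 N
In kgf: 3876.81 / 9.80665 = 395.325 kgf

395.3 kgf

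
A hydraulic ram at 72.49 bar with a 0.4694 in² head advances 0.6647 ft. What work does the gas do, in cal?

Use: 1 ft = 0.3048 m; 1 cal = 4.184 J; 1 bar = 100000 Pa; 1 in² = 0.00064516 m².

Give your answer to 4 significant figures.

72.49 bar → 7.249×10⁶ Pa
0.4694 in² → 3.02838×10⁻⁴ m²
F = P × A = 7.249×10⁶ × 3.02838×10⁻⁴ = 2195.27 N
0.6647 ft → 0.202601 m
W = F × d = 2195.27 × 0.202601 = 444.764 J
In cal: 444.764 / 4.184 = 106.301 cal

106.3 cal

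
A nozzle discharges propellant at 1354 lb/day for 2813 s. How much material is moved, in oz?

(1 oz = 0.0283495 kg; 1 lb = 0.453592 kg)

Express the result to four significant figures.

1354 lb/day → 0.00710837 kg/s
m = ṁ × t = 0.00710837 × 2813 = 19.9958 kg
In oz: 19.9958 / 0.0283495 = 705.332 oz

705.3 oz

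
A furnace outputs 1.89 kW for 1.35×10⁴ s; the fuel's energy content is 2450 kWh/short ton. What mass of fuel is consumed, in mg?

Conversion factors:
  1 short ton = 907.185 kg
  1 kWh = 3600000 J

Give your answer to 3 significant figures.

1.89 kW → 1890 W
E = P × t = 1890 × 13500 = 2.5515×10⁷ J
2450 kWh/short ton → 9.72238×10⁶ J/kg
m = E / e_s = 2.5515×10⁷ / 9.72238×10⁶ = 2.62436 kg
In mg: 2.62436 / 10⁻⁶ = 2.62436×10⁶ mg

2.62×10⁶ mg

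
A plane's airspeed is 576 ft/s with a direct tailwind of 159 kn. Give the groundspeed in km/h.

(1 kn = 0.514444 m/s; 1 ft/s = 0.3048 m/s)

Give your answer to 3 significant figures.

576 ft/s × 0.3048 = 175.565 m/s
159 kn × 0.514444 = 81.7966 m/s
Sum: 175.565 + 81.7966 = 257.362 m/s
In km/h: 257.362 / (1/3.6) = 926.503 km/h

927 km/h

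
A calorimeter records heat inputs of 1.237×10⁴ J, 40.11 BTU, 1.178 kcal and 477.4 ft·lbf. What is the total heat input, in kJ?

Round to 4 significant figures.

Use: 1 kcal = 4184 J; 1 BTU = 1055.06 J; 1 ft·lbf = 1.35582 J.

1.237×10⁴ J (already J)
40.11 BTU × 1055.06 → 42318.5 J
1.178 kcal × 4184 → 4928.75 J
477.4 ft·lbf × 1.35582 → 647.268 J
Combined: 12370 + 42318.5 + 4928.75 + 647.268 = 60264.5 J
In kJ: 60264.5 / 1000 = 60.2645 kJ

60.26 kJ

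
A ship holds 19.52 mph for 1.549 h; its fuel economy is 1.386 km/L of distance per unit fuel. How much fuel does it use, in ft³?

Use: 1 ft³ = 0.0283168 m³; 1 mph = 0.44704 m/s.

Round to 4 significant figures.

19.52 mph → 8.72622 m/s
1.549 h → 5576.4 s
d = v × t = 8.72622 × 5576.4 = 48660.9 m
1.386 km/L → 1.386×10⁶ m/m³
V = d / (distance per unit fuel) = 48660.9 / 1.386×10⁶ = 0.0351089 m³
In ft³: 0.0351089 / 0.0283168 = 1.23986 ft³

1.240 ft³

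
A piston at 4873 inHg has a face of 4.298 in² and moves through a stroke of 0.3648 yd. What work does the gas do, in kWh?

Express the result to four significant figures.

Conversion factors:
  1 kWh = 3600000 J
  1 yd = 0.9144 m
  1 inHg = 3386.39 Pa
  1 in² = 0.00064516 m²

0.004240 kWh

4873 inHg → 1.65019×10⁷ Pa
4.298 in² → 0.0027729 m²
F = P × A = 1.65019×10⁷ × 0.0027729 = 45758.1 N
0.3648 yd → 0.333573 m
W = F × d = 45758.1 × 0.333573 = 15263.7 J
In kWh: 15263.7 / 3600000 = 0.00423992 kWh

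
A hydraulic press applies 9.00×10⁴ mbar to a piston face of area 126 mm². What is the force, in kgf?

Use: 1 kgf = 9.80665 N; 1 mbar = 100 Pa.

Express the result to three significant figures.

9.00×10⁴ mbar × 100 → 9×10⁶ Pa
126 mm² × 10⁻⁶ → 1.26×10⁻⁴ m²
F = P × A = 9×10⁶ Pa × 1.26×10⁻⁴ m² = 1134 N
1134 N ÷ (9.80665 N/kgf) = 115.636 kgf

116 kgf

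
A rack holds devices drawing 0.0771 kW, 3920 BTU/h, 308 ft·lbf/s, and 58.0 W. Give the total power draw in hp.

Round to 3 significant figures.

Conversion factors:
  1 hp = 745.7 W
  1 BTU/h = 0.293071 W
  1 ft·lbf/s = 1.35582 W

0.0771 kW × 1000 = 77.1 W
3920 BTU/h × 0.293071 = 1148.84 W
308 ft·lbf/s × 1.35582 = 417.593 W
58.0 W (already W)
Combined: 77.1 + 1148.84 + 417.593 + 58 = 1701.53 W
In hp: 1701.53 / 745.7 = 2.28179 hp

2.28 hp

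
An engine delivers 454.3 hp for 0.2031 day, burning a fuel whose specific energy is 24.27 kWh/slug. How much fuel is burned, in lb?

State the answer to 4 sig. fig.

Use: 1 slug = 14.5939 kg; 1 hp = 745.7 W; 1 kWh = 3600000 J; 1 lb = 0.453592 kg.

454.3 hp → 338772 W
0.2031 day → 17547.8 s
E = P × t = 338772 × 17547.8 = 5.9447×10⁹ J
24.27 kWh/slug → 5.98688×10⁶ J/kg
m = E / e_s = 5.9447×10⁹ / 5.98688×10⁶ = 992.955 kg
In lb: 992.955 / 0.453592 = 2189.09 lb

2189 lb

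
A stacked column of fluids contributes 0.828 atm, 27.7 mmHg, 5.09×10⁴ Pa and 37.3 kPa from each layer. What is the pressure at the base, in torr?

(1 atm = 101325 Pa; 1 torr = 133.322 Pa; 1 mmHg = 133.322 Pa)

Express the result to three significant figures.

0.828 atm × 101325 → 83897.1 Pa
27.7 mmHg × 133.322 → 3693.02 Pa
5.09×10⁴ Pa (already Pa)
37.3 kPa × 1000 → 37300 Pa
Combined: 83897.1 + 3693.02 + 50900 + 37300 = 175790 Pa
In torr: 175790 / 133.322 = 1318.54 torr

1320 torr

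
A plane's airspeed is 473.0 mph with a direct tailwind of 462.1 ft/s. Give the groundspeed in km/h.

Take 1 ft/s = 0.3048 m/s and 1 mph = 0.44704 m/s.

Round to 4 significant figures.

1268 km/h

473.0 mph × 0.44704 → 211.45 m/s
462.1 ft/s × 0.3048 → 140.848 m/s
Combined: 211.45 + 140.848 = 352.298 m/s
In km/h: 352.298 / (1/3.6) = 1268.27 km/h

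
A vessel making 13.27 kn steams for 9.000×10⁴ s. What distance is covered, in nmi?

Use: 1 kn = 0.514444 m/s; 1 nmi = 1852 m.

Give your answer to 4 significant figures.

13.27 kn × 0.514444 = 6.82667 m/s
d = v × t = 6.82667 m/s × 90000 s = 614400 m
614400 m ÷ (1852 m/nmi) = 331.749 nmi

331.7 nmi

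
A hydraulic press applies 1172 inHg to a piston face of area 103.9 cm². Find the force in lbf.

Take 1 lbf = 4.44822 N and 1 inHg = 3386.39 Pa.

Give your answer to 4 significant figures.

9270 lbf

1172 inHg × 3386.39 → 3.96885×10⁶ Pa
103.9 cm² × 0.0001 → 0.01039 m²
F = P × A = 3.96885×10⁶ Pa × 0.01039 m² = 41236.4 N
41236.4 N ÷ (4.44822 N/lbf) = 9270.31 lbf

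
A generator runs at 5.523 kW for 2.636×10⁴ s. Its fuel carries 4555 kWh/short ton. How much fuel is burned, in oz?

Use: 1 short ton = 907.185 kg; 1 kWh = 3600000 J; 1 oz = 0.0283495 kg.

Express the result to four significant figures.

5.523 kW → 5523 W
E = P × t = 5523 × 26360 = 1.45586×10⁸ J
4555 kWh/short ton → 1.80757×10⁷ J/kg
m = E / e_s = 1.45586×10⁸ / 1.80757×10⁷ = 8.05424 kg
In oz: 8.05424 / 0.0283495 = 284.105 oz

284.1 oz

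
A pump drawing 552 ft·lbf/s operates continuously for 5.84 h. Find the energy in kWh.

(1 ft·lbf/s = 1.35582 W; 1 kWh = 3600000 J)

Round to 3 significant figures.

552 ft·lbf/s × 1.35582 = 748.413 W
5.84 h × 3600 = 21024 s
E = P × t = 748.413 W × 21024 s = 1.57346×10⁷ J
1.57346×10⁷ J ÷ (3600000 J/kWh) = 4.37072 kWh

4.37 kWh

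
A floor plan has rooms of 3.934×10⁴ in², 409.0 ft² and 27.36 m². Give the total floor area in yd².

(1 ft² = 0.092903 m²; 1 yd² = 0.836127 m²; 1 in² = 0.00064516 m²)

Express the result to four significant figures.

3.934×10⁴ in² × 0.00064516 = 25.3806 m²
409.0 ft² × 0.092903 = 37.9973 m²
27.36 m² (already m²)
Total: 25.3806 + 37.9973 + 27.36 = 90.7379 m²
In yd²: 90.7379 / 0.836127 = 108.522 yd²

108.5 yd²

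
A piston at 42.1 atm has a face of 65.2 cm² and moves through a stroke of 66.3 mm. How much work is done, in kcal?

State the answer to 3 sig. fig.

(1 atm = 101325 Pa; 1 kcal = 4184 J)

0.441 kcal

42.1 atm → 4.26578×10⁶ Pa
65.2 cm² → 0.00652 m²
F = P × A = 4.26578×10⁶ × 0.00652 = 27812.9 N
66.3 mm → 0.0663 m
W = F × d = 27812.9 × 0.0663 = 1844 J
In kcal: 1844 / 4184 = 0.440727 kcal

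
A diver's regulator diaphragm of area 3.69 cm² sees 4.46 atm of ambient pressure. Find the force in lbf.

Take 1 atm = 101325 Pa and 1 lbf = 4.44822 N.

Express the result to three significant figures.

37.5 lbf

4.46 atm × 101325 = 451910 Pa
3.69 cm² × 0.0001 = 3.69×10⁻⁴ m²
F = P × A = 451910 Pa × 3.69×10⁻⁴ m² = 166.755 N
166.755 N ÷ (4.44822 N/lbf) = 37.488 lbf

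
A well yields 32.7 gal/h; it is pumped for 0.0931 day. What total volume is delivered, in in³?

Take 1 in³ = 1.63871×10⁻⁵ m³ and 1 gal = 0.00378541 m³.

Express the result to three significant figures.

1.69×10⁴ in³

32.7 gal/h → 3.43841×10⁻⁵ m³/s
0.0931 day → 8043.84 s
V = Q × t = 3.43841×10⁻⁵ × 8043.84 = 0.27658 m³
In in³: 0.27658 / 1.63871×10⁻⁵ = 16877.9 in³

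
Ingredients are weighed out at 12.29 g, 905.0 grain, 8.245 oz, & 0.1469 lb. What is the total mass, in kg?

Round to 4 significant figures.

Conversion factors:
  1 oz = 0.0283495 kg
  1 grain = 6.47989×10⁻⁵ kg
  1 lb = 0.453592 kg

0.3713 kg

12.29 g × 0.001 → 0.01229 kg
905.0 grain × 6.47989×10⁻⁵ → 0.058643 kg
8.245 oz × 0.0283495 → 0.233742 kg
0.1469 lb × 0.453592 → 0.0666327 kg
Total: 0.01229 + 0.058643 + 0.233742 + 0.0666327 = 0.371308 kg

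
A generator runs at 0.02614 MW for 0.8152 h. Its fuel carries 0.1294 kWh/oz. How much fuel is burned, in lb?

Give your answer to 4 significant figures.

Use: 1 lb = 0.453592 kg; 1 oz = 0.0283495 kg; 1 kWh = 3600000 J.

0.02614 MW → 26140 W
0.8152 h → 2934.72 s
E = P × t = 26140 × 2934.72 = 7.67136×10⁷ J
0.1294 kWh/oz → 1.6432×10⁷ J/kg
m = E / e_s = 7.67136×10⁷ / 1.6432×10⁷ = 4.66855 kg
In lb: 4.66855 / 0.453592 = 10.2924 lb

10.29 lb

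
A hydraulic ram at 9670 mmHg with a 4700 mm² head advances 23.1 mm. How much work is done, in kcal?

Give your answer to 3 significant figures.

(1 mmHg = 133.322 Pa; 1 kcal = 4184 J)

0.0335 kcal

9670 mmHg → 1.28922×10⁶ Pa
4700 mm² → 0.0047 m²
F = P × A = 1.28922×10⁶ × 0.0047 = 6059.33 N
23.1 mm → 0.0231 m
W = F × d = 6059.33 × 0.0231 = 139.971 J
In kcal: 139.971 / 4184 = 0.0334539 kcal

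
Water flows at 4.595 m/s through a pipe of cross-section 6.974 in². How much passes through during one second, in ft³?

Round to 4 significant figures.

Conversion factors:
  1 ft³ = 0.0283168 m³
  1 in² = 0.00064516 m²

0.7301 ft³

6.974 in² × 0.00064516 = 0.00449935 m²
V = v × A × t = 4.595 m/s × 0.00449935 m² × 1 s = 0.0206745 m³
0.0206745 m³ ÷ (0.0283168 m³/ft³) = 0.730114 ft³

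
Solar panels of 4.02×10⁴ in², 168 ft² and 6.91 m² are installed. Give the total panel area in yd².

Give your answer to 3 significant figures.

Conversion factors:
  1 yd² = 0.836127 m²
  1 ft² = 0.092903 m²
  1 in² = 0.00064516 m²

57.9 yd²

4.02×10⁴ in² × 0.00064516 → 25.9354 m²
168 ft² × 0.092903 → 15.6077 m²
6.91 m² (already m²)
Total: 25.9354 + 15.6077 + 6.91 = 48.4531 m²
In yd²: 48.4531 / 0.836127 = 57.9495 yd²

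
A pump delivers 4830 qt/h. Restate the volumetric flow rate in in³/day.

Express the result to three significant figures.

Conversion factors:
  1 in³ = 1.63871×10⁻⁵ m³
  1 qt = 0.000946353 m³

6.69×10⁶ in³/day

4830 qt/h × 0.000946353 m³/qt ÷ 3600 s/h = 0.00126969 m³/s
0.00126969 m³/s ÷ 1.63871×10⁻⁵ m³/in³ × 86400 s/day = 6.69436×10⁶ in³/day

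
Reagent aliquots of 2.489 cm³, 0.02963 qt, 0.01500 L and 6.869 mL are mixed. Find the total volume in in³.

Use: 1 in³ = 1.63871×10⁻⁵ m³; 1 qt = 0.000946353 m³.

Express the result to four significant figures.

2.489 cm³ × 10⁻⁶ → 2.489×10⁻⁶ m³
0.02963 qt × 0.000946353 → 2.80404×10⁻⁵ m³
0.01500 L × 0.001 → 1.5×10⁻⁵ m³
6.869 mL × 10⁻⁶ → 6.869×10⁻⁶ m³
Sum: 2.489×10⁻⁶ + 2.80404×10⁻⁵ + 1.5×10⁻⁵ + 6.869×10⁻⁶ = 5.23984×10⁻⁵ m³
In in³: 5.23984×10⁻⁵ / 1.63871×10⁻⁵ = 3.19754 in³

3.198 in³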